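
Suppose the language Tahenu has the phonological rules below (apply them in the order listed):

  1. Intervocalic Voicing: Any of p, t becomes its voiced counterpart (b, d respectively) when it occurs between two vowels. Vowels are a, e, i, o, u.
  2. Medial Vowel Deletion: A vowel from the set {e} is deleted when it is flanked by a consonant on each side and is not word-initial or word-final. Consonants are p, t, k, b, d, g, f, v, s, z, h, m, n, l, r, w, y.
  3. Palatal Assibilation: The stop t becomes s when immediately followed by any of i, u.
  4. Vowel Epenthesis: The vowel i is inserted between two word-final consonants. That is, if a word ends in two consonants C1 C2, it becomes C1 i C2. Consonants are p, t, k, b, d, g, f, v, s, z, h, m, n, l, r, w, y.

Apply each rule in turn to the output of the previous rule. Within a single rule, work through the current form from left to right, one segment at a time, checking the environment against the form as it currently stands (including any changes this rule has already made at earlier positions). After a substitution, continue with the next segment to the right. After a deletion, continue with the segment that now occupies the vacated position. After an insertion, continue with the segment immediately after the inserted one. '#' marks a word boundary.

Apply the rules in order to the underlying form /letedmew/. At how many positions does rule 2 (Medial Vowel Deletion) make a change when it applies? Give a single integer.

3

1 Intervocalic Voicing: [letedmew] → [lededmew]
2 Medial Vowel Deletion: [lededmew] → [lddmw]
3 Palatal Assibilation: no change — [lddmw]
4 Vowel Epenthesis: [lddmw] → [lddmiw]
Rule 2 changed 3 position(s).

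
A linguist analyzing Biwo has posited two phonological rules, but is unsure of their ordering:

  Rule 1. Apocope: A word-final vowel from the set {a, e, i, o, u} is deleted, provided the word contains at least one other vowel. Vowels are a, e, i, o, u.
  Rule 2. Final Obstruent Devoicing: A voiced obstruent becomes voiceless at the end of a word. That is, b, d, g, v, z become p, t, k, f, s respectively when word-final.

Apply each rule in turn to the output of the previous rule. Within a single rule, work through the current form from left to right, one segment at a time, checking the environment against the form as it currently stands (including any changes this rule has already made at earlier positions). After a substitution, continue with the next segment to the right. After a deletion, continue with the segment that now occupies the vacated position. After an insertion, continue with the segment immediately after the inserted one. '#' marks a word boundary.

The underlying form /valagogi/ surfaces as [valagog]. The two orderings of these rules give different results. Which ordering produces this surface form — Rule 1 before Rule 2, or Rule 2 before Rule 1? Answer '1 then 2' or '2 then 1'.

Order 1 then 2:
  1 Apocope: [valagogi] → [valagog]
  2 Final Obstruent Devoicing: [valagog] → [valagok]
  result: [valagok]
Order 2 then 1:
  2 Final Obstruent Devoicing: no change — [valagogi]
  1 Apocope: [valagogi] → [valagog]
  result: [valagog]

2 then 1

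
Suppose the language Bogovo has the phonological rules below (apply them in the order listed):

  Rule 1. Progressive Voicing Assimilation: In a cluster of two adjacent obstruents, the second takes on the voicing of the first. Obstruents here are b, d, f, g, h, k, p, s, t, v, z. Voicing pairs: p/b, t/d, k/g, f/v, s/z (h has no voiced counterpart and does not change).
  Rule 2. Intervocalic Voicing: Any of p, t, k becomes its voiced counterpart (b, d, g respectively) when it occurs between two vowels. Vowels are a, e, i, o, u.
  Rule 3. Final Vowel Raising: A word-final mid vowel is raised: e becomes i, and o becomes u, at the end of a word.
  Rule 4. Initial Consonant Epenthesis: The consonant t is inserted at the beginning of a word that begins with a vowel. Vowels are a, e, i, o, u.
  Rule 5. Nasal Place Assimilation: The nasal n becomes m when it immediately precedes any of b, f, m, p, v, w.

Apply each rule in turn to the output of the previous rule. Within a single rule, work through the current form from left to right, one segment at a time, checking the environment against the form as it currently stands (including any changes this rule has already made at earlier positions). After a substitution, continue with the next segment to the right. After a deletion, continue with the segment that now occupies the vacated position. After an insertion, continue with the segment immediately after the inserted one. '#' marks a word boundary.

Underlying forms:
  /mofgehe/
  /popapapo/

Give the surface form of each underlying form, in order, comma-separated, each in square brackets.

[mofkehi], [pobababu]

/mofgehe/:
  Rule 1 Progressive Voicing Assimilation: [mofgehe] → [mofkehe]
  Rule 2 Intervocalic Voicing: no change — [mofkehe]
  Rule 3 Final Vowel Raising: [mofkehe] → [mofkehi]
  Rule 4 Initial Consonant Epenthesis: no change — [mofkehi]
  Rule 5 Nasal Place Assimilation: no change — [mofkehi]
/popapapo/:
  Rule 1 Progressive Voicing Assimilation: no change — [popapapo]
  Rule 2 Intervocalic Voicing: [popapapo] → [pobababo]
  Rule 3 Final Vowel Raising: [pobababo] → [pobababu]
  Rule 4 Initial Consonant Epenthesis: no change — [pobababu]
  Rule 5 Nasal Place Assimilation: no change — [pobababu]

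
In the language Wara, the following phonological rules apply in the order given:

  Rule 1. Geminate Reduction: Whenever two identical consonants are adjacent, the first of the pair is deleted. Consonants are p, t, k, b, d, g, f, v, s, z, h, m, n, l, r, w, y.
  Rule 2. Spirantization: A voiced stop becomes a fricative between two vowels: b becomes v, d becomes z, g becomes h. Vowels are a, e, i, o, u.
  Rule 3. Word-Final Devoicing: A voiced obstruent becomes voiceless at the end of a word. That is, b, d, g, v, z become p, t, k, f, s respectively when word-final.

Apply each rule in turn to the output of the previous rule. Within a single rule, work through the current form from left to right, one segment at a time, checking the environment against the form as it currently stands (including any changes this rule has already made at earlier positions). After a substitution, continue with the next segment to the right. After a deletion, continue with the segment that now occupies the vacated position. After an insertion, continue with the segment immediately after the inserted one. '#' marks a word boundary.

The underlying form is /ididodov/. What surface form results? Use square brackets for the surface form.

[izizozof]

Rule 1 Geminate Reduction: no change — [ididodov]
Rule 2 Spirantization: [ididodov] → [izizozov]
Rule 3 Word-Final Devoicing: [izizozov] → [izizozof]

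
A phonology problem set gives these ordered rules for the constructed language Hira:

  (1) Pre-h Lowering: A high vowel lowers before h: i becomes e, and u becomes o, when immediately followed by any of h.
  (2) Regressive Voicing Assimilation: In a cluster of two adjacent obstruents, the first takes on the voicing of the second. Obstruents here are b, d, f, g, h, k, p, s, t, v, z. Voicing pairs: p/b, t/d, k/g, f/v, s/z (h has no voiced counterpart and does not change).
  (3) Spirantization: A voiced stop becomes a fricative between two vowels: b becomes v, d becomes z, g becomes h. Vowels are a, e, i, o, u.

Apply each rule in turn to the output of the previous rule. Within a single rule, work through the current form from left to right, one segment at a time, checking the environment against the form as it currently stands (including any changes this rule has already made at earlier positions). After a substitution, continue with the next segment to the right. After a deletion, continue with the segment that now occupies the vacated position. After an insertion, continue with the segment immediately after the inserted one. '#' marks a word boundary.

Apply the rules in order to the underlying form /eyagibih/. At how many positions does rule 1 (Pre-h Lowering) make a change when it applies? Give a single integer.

(1) Pre-h Lowering: [eyagibih] → [eyagibeh]
(2) Regressive Voicing Assimilation: no change — [eyagibeh]
(3) Spirantization: [eyagibeh] → [eyahiveh]
Rule 1 changed 1 position(s).

1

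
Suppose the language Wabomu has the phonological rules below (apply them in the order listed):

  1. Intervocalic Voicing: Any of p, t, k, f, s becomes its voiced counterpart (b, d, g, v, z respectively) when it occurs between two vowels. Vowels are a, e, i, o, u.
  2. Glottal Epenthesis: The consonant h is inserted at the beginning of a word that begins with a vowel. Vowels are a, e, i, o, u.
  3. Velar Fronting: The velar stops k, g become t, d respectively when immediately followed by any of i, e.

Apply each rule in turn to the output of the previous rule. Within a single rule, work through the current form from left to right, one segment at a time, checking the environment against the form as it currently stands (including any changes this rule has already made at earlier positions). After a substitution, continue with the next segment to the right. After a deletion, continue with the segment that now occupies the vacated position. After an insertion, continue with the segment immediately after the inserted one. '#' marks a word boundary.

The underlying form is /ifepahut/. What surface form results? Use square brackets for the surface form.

1 Intervocalic Voicing: [ifepahut] → [ivebahut]
2 Glottal Epenthesis: [ivebahut] → [hivebahut]
3 Velar Fronting: no change — [hivebahut]

[hivebahut]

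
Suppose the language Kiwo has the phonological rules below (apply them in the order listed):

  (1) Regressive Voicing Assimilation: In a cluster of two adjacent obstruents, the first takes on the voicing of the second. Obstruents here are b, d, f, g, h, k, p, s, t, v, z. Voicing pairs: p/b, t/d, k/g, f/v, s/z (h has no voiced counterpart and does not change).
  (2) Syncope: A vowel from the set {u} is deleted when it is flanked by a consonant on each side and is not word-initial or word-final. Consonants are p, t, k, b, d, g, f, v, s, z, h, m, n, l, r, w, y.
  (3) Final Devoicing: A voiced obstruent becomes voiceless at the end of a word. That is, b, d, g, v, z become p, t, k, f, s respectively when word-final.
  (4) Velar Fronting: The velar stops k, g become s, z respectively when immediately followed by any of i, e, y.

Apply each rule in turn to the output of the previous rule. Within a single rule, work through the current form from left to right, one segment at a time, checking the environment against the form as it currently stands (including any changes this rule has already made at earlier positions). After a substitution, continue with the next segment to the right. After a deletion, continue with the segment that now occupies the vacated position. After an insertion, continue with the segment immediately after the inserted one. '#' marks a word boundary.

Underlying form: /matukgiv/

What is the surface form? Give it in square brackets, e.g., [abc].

(1) Regressive Voicing Assimilation: [matukgiv] → [matuggiv]
(2) Syncope: [matuggiv] → [matggiv]
(3) Final Devoicing: [matggiv] → [matggif]
(4) Velar Fronting: [matggif] → [matgzif]

[matgzif]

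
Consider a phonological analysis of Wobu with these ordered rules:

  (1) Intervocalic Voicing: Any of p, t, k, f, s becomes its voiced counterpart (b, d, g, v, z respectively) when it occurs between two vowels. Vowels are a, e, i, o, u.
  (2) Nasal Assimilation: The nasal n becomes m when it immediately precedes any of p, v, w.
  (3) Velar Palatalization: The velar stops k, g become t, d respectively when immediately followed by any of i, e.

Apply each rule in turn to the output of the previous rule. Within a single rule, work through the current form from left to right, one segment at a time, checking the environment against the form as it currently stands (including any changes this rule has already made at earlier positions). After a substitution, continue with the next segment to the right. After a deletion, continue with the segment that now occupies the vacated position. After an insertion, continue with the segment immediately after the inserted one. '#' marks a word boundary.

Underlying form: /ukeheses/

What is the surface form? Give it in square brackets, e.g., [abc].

[udehezes]

(1) Intervocalic Voicing: [ukeheses] → [ugehezes]
(2) Nasal Assimilation: no change — [ugehezes]
(3) Velar Palatalization: [ugehezes] → [udehezes]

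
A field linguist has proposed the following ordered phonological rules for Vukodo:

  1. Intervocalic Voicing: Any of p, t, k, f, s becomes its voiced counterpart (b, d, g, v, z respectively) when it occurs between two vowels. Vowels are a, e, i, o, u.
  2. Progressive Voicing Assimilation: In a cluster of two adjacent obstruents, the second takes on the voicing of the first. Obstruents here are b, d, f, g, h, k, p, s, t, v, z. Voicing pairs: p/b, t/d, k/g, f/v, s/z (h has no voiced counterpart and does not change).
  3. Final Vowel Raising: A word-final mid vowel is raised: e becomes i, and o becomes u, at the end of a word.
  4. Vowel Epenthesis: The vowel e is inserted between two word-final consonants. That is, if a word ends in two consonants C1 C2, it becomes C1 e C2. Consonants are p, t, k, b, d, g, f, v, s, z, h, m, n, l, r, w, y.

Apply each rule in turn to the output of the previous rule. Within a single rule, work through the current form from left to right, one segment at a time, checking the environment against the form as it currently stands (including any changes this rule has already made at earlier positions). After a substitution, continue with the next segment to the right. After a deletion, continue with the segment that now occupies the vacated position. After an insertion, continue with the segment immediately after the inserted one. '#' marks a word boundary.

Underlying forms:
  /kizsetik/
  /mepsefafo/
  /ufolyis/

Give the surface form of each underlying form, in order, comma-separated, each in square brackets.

/kizsetik/:
  1 Intervocalic Voicing: [kizsetik] → [kizsedik]
  2 Progressive Voicing Assimilation: [kizsedik] → [kizzedik]
  3 Final Vowel Raising: no change — [kizzedik]
  4 Vowel Epenthesis: no change — [kizzedik]
/mepsefafo/:
  1 Intervocalic Voicing: [mepsefafo] → [mepsevavo]
  2 Progressive Voicing Assimilation: no change — [mepsevavo]
  3 Final Vowel Raising: [mepsevavo] → [mepsevavu]
  4 Vowel Epenthesis: no change — [mepsevavu]
/ufolyis/:
  1 Intervocalic Voicing: [ufolyis] → [uvolyis]
  2 Progressive Voicing Assimilation: no change — [uvolyis]
  3 Final Vowel Raising: no change — [uvolyis]
  4 Vowel Epenthesis: no change — [uvolyis]

[kizzedik], [mepsevavu], [uvolyis]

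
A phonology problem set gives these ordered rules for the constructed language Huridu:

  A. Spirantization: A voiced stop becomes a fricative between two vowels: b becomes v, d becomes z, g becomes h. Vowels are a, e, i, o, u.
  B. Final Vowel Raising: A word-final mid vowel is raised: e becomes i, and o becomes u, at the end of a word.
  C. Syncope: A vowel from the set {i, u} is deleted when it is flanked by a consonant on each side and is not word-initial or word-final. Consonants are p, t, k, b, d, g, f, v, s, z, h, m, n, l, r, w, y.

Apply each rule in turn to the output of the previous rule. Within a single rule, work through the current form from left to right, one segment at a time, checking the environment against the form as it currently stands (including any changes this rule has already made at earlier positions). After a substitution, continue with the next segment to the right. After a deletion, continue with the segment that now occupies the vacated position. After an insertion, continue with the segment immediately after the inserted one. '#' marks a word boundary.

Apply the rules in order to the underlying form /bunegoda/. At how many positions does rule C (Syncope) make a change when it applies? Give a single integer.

1

A Spirantization: [bunegoda] → [bunehoza]
B Final Vowel Raising: no change — [bunehoza]
C Syncope: [bunehoza] → [bnehoza]
Rule C changed 1 position(s).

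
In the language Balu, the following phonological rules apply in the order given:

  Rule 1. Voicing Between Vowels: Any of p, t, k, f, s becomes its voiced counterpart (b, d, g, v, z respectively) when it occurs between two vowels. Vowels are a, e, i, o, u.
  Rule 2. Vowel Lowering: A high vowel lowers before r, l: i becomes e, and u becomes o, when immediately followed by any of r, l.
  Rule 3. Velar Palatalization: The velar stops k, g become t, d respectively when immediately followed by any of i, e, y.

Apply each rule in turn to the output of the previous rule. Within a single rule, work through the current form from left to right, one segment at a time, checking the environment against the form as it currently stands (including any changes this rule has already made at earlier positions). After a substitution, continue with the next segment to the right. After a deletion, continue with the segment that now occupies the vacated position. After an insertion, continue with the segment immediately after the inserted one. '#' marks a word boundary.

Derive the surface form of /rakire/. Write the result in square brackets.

Rule 1 Voicing Between Vowels: [rakire] → [ragire]
Rule 2 Vowel Lowering: [ragire] → [ragere]
Rule 3 Velar Palatalization: [ragere] → [radere]

[radere]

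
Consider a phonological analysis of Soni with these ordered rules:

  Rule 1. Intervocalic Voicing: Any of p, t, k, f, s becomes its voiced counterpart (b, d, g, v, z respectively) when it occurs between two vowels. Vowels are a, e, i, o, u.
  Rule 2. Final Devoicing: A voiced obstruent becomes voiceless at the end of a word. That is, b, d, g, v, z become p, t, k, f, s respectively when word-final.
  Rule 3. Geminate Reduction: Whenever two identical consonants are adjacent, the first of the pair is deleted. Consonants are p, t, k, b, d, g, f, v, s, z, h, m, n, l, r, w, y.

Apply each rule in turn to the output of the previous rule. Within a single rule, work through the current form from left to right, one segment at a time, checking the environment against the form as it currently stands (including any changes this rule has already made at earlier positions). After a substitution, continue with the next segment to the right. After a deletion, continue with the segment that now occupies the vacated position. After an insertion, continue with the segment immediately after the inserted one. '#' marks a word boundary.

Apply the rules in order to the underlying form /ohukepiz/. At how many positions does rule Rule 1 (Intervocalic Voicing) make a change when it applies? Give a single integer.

2

Rule 1 Intervocalic Voicing: [ohukepiz] → [ohugebiz]
Rule 2 Final Devoicing: [ohugebiz] → [ohugebis]
Rule 3 Geminate Reduction: no change — [ohugebis]
Rule Rule 1 changed 2 position(s).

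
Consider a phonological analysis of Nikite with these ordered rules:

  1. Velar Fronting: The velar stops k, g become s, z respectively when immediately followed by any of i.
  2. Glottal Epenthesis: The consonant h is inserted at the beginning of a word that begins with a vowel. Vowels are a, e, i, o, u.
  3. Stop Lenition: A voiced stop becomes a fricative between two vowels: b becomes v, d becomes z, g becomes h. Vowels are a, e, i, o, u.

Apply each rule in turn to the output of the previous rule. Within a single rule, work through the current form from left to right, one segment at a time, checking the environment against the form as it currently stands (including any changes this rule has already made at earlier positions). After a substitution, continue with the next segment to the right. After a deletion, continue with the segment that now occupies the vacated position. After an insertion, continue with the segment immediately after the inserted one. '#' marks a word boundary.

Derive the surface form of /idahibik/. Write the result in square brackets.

[hizahivik]

1 Velar Fronting: no change — [idahibik]
2 Glottal Epenthesis: [idahibik] → [hidahibik]
3 Stop Lenition: [hidahibik] → [hizahivik]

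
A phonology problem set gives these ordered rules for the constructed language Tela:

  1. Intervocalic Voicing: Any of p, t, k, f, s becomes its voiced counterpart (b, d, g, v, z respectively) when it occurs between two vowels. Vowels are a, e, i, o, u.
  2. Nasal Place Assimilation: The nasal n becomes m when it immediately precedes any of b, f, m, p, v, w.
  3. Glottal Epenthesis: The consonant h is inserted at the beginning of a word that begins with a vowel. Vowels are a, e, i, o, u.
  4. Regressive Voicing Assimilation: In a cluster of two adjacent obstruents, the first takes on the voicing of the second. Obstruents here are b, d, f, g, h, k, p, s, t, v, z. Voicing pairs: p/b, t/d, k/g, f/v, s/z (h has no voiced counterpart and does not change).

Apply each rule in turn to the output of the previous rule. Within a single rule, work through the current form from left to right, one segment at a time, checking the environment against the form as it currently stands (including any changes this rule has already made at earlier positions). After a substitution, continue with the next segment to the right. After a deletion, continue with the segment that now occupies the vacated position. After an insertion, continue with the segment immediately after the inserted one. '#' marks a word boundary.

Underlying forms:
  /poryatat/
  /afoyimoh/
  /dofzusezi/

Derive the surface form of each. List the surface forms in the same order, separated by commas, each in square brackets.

[poryadat], [havoyimoh], [dovzuzezi]

/poryatat/:
  1 Intervocalic Voicing: [poryatat] → [poryadat]
  2 Nasal Place Assimilation: no change — [poryadat]
  3 Glottal Epenthesis: no change — [poryadat]
  4 Regressive Voicing Assimilation: no change — [poryadat]
/afoyimoh/:
  1 Intervocalic Voicing: [afoyimoh] → [avoyimoh]
  2 Nasal Place Assimilation: no change — [avoyimoh]
  3 Glottal Epenthesis: [avoyimoh] → [havoyimoh]
  4 Regressive Voicing Assimilation: no change — [havoyimoh]
/dofzusezi/:
  1 Intervocalic Voicing: [dofzusezi] → [dofzuzezi]
  2 Nasal Place Assimilation: no change — [dofzuzezi]
  3 Glottal Epenthesis: no change — [dofzuzezi]
  4 Regressive Voicing Assimilation: [dofzuzezi] → [dovzuzezi]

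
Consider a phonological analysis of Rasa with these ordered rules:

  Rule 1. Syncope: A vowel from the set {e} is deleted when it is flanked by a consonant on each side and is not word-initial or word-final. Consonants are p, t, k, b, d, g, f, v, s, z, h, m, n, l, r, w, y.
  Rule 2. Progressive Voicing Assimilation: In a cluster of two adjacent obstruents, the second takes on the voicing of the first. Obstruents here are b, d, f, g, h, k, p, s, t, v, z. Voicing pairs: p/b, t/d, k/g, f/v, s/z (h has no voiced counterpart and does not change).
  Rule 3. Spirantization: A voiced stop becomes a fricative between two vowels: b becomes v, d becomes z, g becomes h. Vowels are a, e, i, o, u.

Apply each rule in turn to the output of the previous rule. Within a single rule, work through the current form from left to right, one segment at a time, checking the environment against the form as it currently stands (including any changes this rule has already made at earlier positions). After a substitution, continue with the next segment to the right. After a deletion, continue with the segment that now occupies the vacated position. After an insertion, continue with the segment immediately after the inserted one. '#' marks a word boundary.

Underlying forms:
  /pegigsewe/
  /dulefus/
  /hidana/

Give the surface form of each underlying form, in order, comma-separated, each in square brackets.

/pegigsewe/:
  Rule 1 Syncope: [pegigsewe] → [pgigswe]
  Rule 2 Progressive Voicing Assimilation: [pgigswe] → [pkigzwe]
  Rule 3 Spirantization: no change — [pkigzwe]
/dulefus/:
  Rule 1 Syncope: [dulefus] → [dulfus]
  Rule 2 Progressive Voicing Assimilation: no change — [dulfus]
  Rule 3 Spirantization: no change — [dulfus]
/hidana/:
  Rule 1 Syncope: no change — [hidana]
  Rule 2 Progressive Voicing Assimilation: no change — [hidana]
  Rule 3 Spirantization: [hidana] → [hizana]

[pkigzwe], [dulfus], [hizana]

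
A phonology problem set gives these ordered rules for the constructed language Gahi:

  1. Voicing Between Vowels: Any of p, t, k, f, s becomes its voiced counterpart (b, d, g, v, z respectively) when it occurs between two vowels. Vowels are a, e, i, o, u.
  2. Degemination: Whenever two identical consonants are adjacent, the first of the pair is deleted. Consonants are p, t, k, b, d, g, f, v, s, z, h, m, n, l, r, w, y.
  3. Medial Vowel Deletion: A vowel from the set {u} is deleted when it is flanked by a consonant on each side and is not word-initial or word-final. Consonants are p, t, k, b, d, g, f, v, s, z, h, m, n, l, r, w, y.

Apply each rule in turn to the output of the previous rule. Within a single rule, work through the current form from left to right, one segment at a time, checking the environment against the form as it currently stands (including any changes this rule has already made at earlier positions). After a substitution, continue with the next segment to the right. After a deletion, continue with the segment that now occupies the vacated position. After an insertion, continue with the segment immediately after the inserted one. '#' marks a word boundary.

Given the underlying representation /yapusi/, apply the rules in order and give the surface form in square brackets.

1 Voicing Between Vowels: [yapusi] → [yabuzi]
2 Degemination: no change — [yabuzi]
3 Medial Vowel Deletion: [yabuzi] → [yabzi]

[yabzi]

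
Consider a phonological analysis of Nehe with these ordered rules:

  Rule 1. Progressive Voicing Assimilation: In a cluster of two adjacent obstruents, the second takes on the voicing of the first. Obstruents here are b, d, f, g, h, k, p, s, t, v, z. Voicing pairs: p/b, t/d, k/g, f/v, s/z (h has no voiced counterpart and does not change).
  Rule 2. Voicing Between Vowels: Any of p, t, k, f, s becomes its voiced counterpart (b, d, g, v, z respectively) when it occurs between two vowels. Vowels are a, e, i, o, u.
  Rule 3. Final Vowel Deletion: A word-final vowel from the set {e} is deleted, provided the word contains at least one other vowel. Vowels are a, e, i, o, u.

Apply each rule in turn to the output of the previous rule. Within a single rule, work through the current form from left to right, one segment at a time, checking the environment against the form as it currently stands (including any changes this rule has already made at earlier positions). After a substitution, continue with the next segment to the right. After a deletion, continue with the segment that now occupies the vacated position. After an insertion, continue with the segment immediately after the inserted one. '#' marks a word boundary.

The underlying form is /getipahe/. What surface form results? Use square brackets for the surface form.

[gedibah]

Rule 1 Progressive Voicing Assimilation: no change — [getipahe]
Rule 2 Voicing Between Vowels: [getipahe] → [gedibahe]
Rule 3 Final Vowel Deletion: [gedibahe] → [gedibah]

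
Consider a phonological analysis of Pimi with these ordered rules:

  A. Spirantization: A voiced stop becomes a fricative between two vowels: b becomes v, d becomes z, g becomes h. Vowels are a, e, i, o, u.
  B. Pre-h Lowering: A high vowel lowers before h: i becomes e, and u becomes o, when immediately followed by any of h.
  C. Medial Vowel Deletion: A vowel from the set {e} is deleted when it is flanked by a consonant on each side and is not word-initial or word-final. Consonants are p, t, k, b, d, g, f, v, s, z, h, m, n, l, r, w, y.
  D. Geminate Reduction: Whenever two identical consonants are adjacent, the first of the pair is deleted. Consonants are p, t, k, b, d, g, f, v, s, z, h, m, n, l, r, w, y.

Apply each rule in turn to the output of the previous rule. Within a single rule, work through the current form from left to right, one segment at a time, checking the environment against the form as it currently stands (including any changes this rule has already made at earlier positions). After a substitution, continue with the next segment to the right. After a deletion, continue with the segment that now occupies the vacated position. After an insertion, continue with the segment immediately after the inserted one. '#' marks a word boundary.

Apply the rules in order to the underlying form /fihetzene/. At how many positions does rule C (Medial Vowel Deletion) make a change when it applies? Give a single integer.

A Spirantization: no change — [fihetzene]
B Pre-h Lowering: [fihetzene] → [fehetzene]
C Medial Vowel Deletion: [fehetzene] → [fhtzne]
D Geminate Reduction: no change — [fhtzne]
Rule C changed 3 position(s).

3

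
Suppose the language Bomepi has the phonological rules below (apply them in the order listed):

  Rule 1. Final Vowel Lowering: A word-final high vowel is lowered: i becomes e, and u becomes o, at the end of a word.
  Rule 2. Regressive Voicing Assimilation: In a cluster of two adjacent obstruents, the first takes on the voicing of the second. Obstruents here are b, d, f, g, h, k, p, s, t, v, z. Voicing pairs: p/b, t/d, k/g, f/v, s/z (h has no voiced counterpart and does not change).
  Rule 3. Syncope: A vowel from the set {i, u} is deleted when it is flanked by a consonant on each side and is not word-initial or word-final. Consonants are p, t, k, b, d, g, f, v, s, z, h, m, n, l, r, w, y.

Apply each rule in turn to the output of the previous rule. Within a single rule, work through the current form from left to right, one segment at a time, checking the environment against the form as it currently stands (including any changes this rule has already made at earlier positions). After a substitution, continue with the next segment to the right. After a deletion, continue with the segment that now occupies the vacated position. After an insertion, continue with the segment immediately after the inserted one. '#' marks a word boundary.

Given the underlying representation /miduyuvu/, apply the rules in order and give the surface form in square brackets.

Rule 1 Final Vowel Lowering: [miduyuvu] → [miduyuvo]
Rule 2 Regressive Voicing Assimilation: no change — [miduyuvo]
Rule 3 Syncope: [miduyuvo] → [mdyvo]

[mdyvo]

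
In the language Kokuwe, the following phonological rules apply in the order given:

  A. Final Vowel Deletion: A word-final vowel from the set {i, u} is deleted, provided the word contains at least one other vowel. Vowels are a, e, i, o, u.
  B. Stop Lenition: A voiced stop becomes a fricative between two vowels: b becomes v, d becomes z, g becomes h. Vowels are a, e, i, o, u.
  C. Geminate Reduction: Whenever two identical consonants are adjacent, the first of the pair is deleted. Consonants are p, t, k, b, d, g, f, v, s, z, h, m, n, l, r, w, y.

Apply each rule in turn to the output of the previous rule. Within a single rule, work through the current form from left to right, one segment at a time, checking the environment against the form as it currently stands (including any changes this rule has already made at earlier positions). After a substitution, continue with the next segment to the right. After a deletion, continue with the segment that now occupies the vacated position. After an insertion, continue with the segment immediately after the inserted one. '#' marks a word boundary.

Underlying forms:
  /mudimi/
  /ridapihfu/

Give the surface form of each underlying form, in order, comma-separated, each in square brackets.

[muzim], [rizapihf]

/mudimi/:
  A Final Vowel Deletion: [mudimi] → [mudim]
  B Stop Lenition: [mudim] → [muzim]
  C Geminate Reduction: no change — [muzim]
/ridapihfu/:
  A Final Vowel Deletion: [ridapihfu] → [ridapihf]
  B Stop Lenition: [ridapihf] → [rizapihf]
  C Geminate Reduction: no change — [rizapihf]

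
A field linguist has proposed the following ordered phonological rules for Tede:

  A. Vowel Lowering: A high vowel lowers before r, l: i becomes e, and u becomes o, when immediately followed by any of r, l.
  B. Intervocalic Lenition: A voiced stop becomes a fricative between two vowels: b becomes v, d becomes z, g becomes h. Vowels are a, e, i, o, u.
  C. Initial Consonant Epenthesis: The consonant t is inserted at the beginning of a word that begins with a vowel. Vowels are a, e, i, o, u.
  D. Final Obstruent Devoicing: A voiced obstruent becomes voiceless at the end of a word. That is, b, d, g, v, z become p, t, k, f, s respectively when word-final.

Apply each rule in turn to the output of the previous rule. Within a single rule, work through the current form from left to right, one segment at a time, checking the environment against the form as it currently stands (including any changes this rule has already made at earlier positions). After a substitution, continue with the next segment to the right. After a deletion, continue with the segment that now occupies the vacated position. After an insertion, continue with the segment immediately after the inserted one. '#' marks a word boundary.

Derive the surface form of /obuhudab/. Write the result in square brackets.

[tovuhuzap]

A Vowel Lowering: no change — [obuhudab]
B Intervocalic Lenition: [obuhudab] → [ovuhuzab]
C Initial Consonant Epenthesis: [ovuhuzab] → [tovuhuzab]
D Final Obstruent Devoicing: [tovuhuzab] → [tovuhuzap]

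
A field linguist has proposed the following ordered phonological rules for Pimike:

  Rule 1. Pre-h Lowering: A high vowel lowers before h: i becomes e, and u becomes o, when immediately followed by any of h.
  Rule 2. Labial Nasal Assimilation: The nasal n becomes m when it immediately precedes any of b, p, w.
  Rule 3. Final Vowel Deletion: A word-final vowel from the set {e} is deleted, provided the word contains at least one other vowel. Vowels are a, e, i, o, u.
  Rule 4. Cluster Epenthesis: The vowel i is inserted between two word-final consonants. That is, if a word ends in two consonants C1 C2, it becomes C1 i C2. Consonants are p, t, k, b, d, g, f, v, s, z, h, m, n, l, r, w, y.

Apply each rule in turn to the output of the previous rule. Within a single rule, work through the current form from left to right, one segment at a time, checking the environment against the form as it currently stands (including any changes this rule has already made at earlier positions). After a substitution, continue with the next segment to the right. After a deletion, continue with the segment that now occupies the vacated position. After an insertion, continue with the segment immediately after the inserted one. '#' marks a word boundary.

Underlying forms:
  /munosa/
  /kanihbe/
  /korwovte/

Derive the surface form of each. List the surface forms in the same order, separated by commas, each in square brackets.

[munosa], [kanehib], [korwovit]

/munosa/:
  Rule 1 Pre-h Lowering: no change — [munosa]
  Rule 2 Labial Nasal Assimilation: no change — [munosa]
  Rule 3 Final Vowel Deletion: no change — [munosa]
  Rule 4 Cluster Epenthesis: no change — [munosa]
/kanihbe/:
  Rule 1 Pre-h Lowering: [kanihbe] → [kanehbe]
  Rule 2 Labial Nasal Assimilation: no change — [kanehbe]
  Rule 3 Final Vowel Deletion: [kanehbe] → [kanehb]
  Rule 4 Cluster Epenthesis: [kanehb] → [kanehib]
/korwovte/:
  Rule 1 Pre-h Lowering: no change — [korwovte]
  Rule 2 Labial Nasal Assimilation: no change — [korwovte]
  Rule 3 Final Vowel Deletion: [korwovte] → [korwovt]
  Rule 4 Cluster Epenthesis: [korwovt] → [korwovit]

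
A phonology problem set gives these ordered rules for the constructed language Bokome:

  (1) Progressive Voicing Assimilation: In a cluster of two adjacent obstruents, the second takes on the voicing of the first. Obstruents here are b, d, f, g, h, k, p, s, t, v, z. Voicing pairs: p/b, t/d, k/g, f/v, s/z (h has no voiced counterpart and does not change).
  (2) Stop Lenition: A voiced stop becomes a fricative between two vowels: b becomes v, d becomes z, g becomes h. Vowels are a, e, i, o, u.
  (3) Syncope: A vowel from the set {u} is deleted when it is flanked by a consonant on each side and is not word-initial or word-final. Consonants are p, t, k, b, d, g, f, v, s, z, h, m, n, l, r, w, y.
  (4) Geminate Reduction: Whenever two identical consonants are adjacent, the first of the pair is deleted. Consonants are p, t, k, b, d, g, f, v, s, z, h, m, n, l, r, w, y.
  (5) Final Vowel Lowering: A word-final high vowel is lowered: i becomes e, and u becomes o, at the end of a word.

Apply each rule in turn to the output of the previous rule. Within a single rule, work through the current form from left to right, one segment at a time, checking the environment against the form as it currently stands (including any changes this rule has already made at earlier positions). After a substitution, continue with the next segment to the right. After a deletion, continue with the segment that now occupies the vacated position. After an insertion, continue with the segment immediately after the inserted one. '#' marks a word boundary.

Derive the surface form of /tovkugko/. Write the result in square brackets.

[tovgo]

(1) Progressive Voicing Assimilation: [tovkugko] → [tovguggo]
(2) Stop Lenition: no change — [tovguggo]
(3) Syncope: [tovguggo] → [tovgggo]
(4) Geminate Reduction: [tovgggo] → [tovgo]
(5) Final Vowel Lowering: no change — [tovgo]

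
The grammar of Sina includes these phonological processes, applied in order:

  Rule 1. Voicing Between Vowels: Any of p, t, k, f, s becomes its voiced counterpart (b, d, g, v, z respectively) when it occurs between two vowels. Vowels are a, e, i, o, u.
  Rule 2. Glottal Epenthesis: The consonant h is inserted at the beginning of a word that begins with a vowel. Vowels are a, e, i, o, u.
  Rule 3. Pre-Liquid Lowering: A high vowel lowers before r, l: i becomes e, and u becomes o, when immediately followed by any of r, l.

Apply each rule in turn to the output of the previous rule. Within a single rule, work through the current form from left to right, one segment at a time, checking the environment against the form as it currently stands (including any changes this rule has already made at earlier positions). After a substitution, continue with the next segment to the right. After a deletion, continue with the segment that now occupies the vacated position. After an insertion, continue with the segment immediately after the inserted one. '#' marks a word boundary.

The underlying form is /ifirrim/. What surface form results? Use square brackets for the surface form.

Rule 1 Voicing Between Vowels: [ifirrim] → [ivirrim]
Rule 2 Glottal Epenthesis: [ivirrim] → [hivirrim]
Rule 3 Pre-Liquid Lowering: [hivirrim] → [hiverrim]

[hiverrim]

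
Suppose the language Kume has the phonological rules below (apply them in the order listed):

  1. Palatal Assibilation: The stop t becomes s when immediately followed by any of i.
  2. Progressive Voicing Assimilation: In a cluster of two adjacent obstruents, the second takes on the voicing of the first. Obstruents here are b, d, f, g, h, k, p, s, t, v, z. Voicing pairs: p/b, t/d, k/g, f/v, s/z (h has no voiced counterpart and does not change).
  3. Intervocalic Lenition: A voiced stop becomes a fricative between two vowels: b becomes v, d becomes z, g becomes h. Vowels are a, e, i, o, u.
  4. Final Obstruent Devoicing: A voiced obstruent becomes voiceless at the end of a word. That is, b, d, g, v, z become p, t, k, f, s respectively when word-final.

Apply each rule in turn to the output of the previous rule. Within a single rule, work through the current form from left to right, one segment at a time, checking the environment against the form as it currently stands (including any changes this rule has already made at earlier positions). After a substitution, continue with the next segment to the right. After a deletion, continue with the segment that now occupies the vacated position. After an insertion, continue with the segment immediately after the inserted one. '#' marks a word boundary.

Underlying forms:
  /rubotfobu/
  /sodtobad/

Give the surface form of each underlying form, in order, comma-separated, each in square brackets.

[ruvotfovu], [soddovat]

/rubotfobu/:
  1 Palatal Assibilation: no change — [rubotfobu]
  2 Progressive Voicing Assimilation: no change — [rubotfobu]
  3 Intervocalic Lenition: [rubotfobu] → [ruvotfovu]
  4 Final Obstruent Devoicing: no change — [ruvotfovu]
/sodtobad/:
  1 Palatal Assibilation: no change — [sodtobad]
  2 Progressive Voicing Assimilation: [sodtobad] → [soddobad]
  3 Intervocalic Lenition: [soddobad] → [soddovad]
  4 Final Obstruent Devoicing: [soddovad] → [soddovat]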